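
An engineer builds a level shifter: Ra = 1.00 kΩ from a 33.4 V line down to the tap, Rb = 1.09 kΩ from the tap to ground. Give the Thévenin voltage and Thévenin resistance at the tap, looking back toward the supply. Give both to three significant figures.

V_th is the open-circuit tap voltage: 33.4 × 1.09/(1.00 + 1.09) = 17.4 V.
With the supply zeroed, Ra and Rb appear in parallel from the tap: R_th = Ra‖Rb = (1.00 × 1.09)/2.090 = 522 Ω.

V_th = 17.4 V, R_th = 522 Ω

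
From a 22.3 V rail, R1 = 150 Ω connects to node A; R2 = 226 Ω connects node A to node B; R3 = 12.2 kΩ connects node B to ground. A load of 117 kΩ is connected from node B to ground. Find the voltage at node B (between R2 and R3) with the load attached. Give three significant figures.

V ≈ 21.6 V

At node B, R3 is in parallel with the load: R3‖R_L = 11050 Ω.
Below node A the resistance is R2 + (R3‖R_L) = 11270 Ω, so V_A = 22.3 × 11270/11420 = 22.01 V.
Then V_B = V_A × (R3‖R_L)/(R2 + R3‖R_L) = 22.01 × 11050/11270 = 21.6 V.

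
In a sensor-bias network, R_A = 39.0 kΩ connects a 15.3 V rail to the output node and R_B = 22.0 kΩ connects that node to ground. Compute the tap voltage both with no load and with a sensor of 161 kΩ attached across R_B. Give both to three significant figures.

Unloaded: 5.52 V; loaded: 5.07 V

Open-circuit: V = 15.3 × 22.0/(39.0 + 22.0) = 5.52 V.
With the load, R_B becomes R_B‖R_L = 19.36 kΩ, so V = 15.3 × 19.36/58.36 = 5.07 V.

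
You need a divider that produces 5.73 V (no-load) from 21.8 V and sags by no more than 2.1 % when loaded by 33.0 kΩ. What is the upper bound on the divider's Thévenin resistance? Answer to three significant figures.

Loading drop = R_th/(R_th + R_L) ≤ 0.0210, so R_th ≤ R_L · ε/(1−ε) = 33.0 kΩ × 0.0210/0.9790 = 708 Ω.

R_th ≤ 708 Ω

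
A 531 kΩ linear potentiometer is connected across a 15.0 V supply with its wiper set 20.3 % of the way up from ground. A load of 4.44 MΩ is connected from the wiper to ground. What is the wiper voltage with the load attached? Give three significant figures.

V ≈ 2.99 V

The wiper splits the pot into (1−α)R = 423.2 kΩ above and αR = 107.8 kΩ below.
Lower section ‖ load = 105.2 kΩ.
V_wiper = 15.0 × 105.2/(423.2 + 105.2) = 2.99 V.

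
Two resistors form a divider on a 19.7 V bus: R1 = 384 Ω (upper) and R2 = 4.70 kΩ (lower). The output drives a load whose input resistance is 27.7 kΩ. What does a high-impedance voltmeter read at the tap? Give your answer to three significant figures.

The load sits in parallel with R2: R2‖R_L = (4700 × 27700) / (4700 + 27700) = 4018 Ω.
V_out = 19.7 × 4018 / (384 + 4018) = 19.7 × 4018/4402 = 18.0 V.

V_out ≈ 18.0 V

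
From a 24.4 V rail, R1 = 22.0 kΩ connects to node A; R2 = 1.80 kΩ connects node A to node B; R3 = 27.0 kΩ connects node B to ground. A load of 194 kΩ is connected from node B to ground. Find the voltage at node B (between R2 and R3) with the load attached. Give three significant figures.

V ≈ 12.2 V

At node B, R3 is in parallel with the load: R3‖R_L = 23.70 kΩ.
Below node A the resistance is R2 + (R3‖R_L) = 25.50 kΩ, so V_A = 24.4 × 25.50/47.50 = 13.10 V.
Then V_B = V_A × (R3‖R_L)/(R2 + R3‖R_L) = 13.10 × 23.70/25.50 = 12.2 V.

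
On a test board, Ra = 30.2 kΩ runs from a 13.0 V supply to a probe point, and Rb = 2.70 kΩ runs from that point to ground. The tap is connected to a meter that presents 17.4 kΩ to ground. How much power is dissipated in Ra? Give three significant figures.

Total resistance from the source is Ra + (Rb‖R_L) = 32.54 kΩ, so I = 13.0/32.54 kΩ = 0.3995 mA.
P = I²·Ra = (0.3995 mA)² × 30.2 kΩ = 4.82 mW.

P ≈ 4.82 mW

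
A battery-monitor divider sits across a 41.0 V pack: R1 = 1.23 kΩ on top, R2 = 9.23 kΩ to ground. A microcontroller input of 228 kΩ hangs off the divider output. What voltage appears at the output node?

The load sits in parallel with R2: R2‖R_L = (9.23 × 228) / (9.23 + 228) = 8.871 kΩ.
V_out = 41.0 × 8.871 / (1.23 + 8.871) = 41.0 × 8.871/10.10 = 36.0 V.
(Unloaded it would have been 36.2 V.)

V_out ≈ 36.0 V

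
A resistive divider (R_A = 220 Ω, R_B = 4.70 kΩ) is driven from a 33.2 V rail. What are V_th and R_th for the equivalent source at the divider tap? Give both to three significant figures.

V_th = 31.7 V, R_th = 210 Ω

V_th is the open-circuit tap voltage: 33.2 × 4700/(220 + 4700) = 31.7 V.
With the supply zeroed, R_A and R_B appear in parallel from the tap: R_th = R_A‖R_B = (220 × 4700)/4920 = 210 Ω.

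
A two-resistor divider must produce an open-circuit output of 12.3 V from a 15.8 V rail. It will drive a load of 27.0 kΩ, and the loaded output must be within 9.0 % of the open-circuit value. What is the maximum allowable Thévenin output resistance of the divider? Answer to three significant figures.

R_th ≤ 2.67 kΩ

Loading drop = R_th/(R_th + R_L) ≤ 0.0900, so R_th ≤ R_L · ε/(1−ε) = 27.0 kΩ × 0.0900/0.9100 = 2.67 kΩ.
(Any R1, R2 with R2/(R1+R2) = 0.778 and R1‖R2 ≤ 2.67 kΩ will meet the spec.)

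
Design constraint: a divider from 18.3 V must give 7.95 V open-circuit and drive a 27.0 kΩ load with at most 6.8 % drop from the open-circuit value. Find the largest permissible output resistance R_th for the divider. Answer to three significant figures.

Loading drop = R_th/(R_th + R_L) ≤ 0.0680, so R_th ≤ R_L · ε/(1−ε) = 27.0 kΩ × 0.0680/0.9320 = 1.97 kΩ.

R_th ≤ 1.97 kΩ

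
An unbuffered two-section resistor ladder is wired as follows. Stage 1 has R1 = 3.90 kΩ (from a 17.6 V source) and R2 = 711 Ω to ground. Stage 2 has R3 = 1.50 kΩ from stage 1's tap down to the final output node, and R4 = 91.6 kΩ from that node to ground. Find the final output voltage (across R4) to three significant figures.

Stage 2 presents R3+R4 = 93100 Ω as a load on stage 1's tap.
Stage 1's lower leg becomes R2‖(R3+R4) = 705.6 Ω, so V_mid = 17.6 × 705.6/4606 = 2.696 V.
Stage 2 is itself unloaded: V_out = V_mid × R4/(R3+R4) = 2.696 × 91600/93100 = 2.65 V.

V_out ≈ 2.65 V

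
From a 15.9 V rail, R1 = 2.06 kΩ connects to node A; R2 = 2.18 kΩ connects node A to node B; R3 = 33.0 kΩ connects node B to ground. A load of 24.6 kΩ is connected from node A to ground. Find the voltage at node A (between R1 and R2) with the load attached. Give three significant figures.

V ≈ 13.9 V

Below node A the series string R2+R3 = 35.18 kΩ sits in parallel with the 24.6 kΩ load: 14.48 kΩ.
V_A = 15.9 × 14.48/(2.06 + 14.48) = 13.9 V.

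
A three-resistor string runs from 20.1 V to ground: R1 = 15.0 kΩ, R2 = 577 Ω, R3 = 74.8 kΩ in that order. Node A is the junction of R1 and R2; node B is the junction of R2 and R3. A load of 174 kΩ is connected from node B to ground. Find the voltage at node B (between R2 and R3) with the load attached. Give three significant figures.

V ≈ 15.5 V

At node B, R3 is in parallel with the load: R3‖R_L = 52310 Ω.
Below node A the resistance is R2 + (R3‖R_L) = 52890 Ω, so V_A = 20.1 × 52890/67890 = 15.66 V.
Then V_B = V_A × (R3‖R_L)/(R2 + R3‖R_L) = 15.66 × 52310/52890 = 15.5 V.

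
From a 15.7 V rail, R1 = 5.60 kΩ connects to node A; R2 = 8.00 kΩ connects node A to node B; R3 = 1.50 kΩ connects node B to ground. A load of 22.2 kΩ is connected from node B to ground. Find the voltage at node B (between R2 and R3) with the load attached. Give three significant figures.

V ≈ 1.47 V

At node B, R3 is in parallel with the load: R3‖R_L = 1.405 kΩ.
Below node A the resistance is R2 + (R3‖R_L) = 9.405 kΩ, so V_A = 15.7 × 9.405/15.01 = 9.841 V.
Then V_B = V_A × (R3‖R_L)/(R2 + R3‖R_L) = 9.841 × 1.405/9.405 = 1.47 V.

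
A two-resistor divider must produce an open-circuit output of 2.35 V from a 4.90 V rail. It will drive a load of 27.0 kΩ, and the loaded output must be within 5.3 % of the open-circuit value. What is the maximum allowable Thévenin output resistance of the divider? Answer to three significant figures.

Loading drop = R_th/(R_th + R_L) ≤ 0.0530, so R_th ≤ R_L · ε/(1−ε) = 27.0 kΩ × 0.0530/0.9470 = 1.51 kΩ.

R_th ≤ 1.51 kΩ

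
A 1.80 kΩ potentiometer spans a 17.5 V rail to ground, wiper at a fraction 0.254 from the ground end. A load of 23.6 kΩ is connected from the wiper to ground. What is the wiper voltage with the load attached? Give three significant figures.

V ≈ 4.38 V

The wiper splits the pot into (1−α)R = 1343 Ω above and αR = 457.2 Ω below.
Lower section ‖ load = 448.5 Ω.
V_wiper = 17.5 × 448.5/(1343 + 448.5) = 4.38 V.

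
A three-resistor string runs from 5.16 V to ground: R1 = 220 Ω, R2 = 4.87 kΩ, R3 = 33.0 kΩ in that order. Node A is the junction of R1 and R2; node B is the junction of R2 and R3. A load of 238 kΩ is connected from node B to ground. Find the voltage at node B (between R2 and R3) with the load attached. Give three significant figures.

At node B, R3 is in parallel with the load: R3‖R_L = 28980 Ω.
Below node A the resistance is R2 + (R3‖R_L) = 33850 Ω, so V_A = 5.16 × 33850/34070 = 5.127 V.
Then V_B = V_A × (R3‖R_L)/(R2 + R3‖R_L) = 5.127 × 28980/33850 = 4.39 V.

V ≈ 4.39 V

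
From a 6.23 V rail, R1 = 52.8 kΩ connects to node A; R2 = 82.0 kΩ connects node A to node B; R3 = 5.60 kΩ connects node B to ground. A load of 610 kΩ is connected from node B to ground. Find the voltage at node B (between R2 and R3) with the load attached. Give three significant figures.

At node B, R3 is in parallel with the load: R3‖R_L = 5.549 kΩ.
Below node A the resistance is R2 + (R3‖R_L) = 87.55 kΩ, so V_A = 6.23 × 87.55/140.3 = 3.886 V.
Then V_B = V_A × (R3‖R_L)/(R2 + R3‖R_L) = 3.886 × 5.549/87.55 = 0.246 V.

V ≈ 0.246 V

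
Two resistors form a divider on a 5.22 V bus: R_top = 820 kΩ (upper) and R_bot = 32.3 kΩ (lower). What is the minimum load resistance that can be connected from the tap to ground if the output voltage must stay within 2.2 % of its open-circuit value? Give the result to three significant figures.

R_L(min) ≈ 1.38 MΩ

Output resistance R_th = R_top‖R_bot = (820 × 32.3)/852.3 = 31.08 kΩ.
The fractional drop is R_th/(R_th + R_L); requiring this ≤ 0.0220 gives R_L ≥ R_th(1/0.0220 − 1) = 31.08 × 44.45 = 1.38 MΩ.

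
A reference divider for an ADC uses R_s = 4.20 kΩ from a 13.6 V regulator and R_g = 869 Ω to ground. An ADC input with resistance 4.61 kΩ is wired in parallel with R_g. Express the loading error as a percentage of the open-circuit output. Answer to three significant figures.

Unloaded V = 13.6 × 869/5069 = 2.3315 V.
Loaded: R_g‖R_L = 731.2 Ω, giving V = 13.6 × 731.2/4931 = 2.0165 V.
Drop = (2.3315 − 2.0165) / 2.3315 = 13.5 %.

13.5 %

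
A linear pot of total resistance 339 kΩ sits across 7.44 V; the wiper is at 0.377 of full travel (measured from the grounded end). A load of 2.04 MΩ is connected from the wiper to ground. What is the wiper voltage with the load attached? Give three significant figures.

The wiper splits the pot into (1−α)R = 211.2 kΩ above and αR = 127.8 kΩ below.
Lower section ‖ load = 120.3 kΩ.
V_wiper = 7.44 × 120.3/(211.2 + 120.3) = 2.70 V.

V ≈ 2.70 V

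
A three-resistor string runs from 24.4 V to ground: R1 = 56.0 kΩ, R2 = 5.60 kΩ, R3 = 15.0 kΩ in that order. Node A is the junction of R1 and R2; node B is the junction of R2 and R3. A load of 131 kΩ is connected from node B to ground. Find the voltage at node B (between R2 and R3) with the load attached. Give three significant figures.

At node B, R3 is in parallel with the load: R3‖R_L = 13.46 kΩ.
Below node A the resistance is R2 + (R3‖R_L) = 19.06 kΩ, so V_A = 24.4 × 19.06/75.06 = 6.196 V.
Then V_B = V_A × (R3‖R_L)/(R2 + R3‖R_L) = 6.196 × 13.46/19.06 = 4.38 V.

V ≈ 4.38 V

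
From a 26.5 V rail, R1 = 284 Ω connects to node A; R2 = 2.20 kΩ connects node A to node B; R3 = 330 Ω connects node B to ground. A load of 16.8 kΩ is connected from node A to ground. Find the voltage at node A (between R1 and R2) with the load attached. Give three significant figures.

Below node A the series string R2+R3 = 2530 Ω sits in parallel with the 16800 Ω load: 2199 Ω.
V_A = 26.5 × 2199/(284 + 2199) = 23.5 V.

V ≈ 23.5 V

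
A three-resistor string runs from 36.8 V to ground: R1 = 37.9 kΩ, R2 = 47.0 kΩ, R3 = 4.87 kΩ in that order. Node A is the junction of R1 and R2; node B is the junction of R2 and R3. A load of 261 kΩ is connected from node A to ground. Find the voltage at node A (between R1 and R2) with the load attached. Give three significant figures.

V ≈ 19.6 V

Below node A the series string R2+R3 = 51.87 kΩ sits in parallel with the 261 kΩ load: 43.27 kΩ.
V_A = 36.8 × 43.27/(37.9 + 43.27) = 19.6 V.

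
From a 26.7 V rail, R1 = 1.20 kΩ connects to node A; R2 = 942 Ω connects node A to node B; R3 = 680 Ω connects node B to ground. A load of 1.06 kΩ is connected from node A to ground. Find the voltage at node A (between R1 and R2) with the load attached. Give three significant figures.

Below node A the series string R2+R3 = 1622 Ω sits in parallel with the 1060 Ω load: 641.1 Ω.
V_A = 26.7 × 641.1/(1200 + 641.1) = 9.30 V.

V ≈ 9.30 V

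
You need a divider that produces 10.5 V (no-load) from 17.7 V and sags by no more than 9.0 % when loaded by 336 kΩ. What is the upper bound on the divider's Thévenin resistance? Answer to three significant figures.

Loading drop = R_th/(R_th + R_L) ≤ 0.0900, so R_th ≤ R_L · ε/(1−ε) = 336 kΩ × 0.0900/0.9100 = 33.2 kΩ.
(Any R1, R2 with R2/(R1+R2) = 0.593 and R1‖R2 ≤ 33.2 kΩ will meet the spec.)

R_th ≤ 33.2 kΩ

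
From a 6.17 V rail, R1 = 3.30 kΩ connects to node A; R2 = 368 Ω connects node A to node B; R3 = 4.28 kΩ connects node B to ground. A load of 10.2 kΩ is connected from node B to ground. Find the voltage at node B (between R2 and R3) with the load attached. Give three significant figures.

V ≈ 2.78 V

At node B, R3 is in parallel with the load: R3‖R_L = 3015 Ω.
Below node A the resistance is R2 + (R3‖R_L) = 3383 Ω, so V_A = 6.17 × 3383/6683 = 3.123 V.
Then V_B = V_A × (R3‖R_L)/(R2 + R3‖R_L) = 3.123 × 3015/3383 = 2.78 V.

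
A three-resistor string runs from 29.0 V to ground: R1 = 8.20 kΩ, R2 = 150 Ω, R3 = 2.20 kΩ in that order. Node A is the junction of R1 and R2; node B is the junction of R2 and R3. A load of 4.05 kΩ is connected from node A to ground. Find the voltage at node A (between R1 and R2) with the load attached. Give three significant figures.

V ≈ 4.45 V

Below node A the series string R2+R3 = 2350 Ω sits in parallel with the 4050 Ω load: 1487 Ω.
V_A = 29.0 × 1487/(8200 + 1487) = 4.45 V.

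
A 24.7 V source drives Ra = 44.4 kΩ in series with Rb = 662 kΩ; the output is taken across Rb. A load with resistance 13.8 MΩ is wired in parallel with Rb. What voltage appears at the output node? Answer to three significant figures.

The load sits in parallel with Rb: Rb‖R_L = (662 × 13800) / (662 + 13800) = 631.7 kΩ.
V_out = 24.7 × 631.7 / (44.4 + 631.7) = 24.7 × 631.7/676.1 = 23.1 V.

V_out ≈ 23.1 V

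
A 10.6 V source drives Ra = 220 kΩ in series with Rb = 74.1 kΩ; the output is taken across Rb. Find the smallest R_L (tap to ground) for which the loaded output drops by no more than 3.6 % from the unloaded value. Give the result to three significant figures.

R_L(min) ≈ 1.48 MΩ

Output resistance R_th = Ra‖Rb = (220 × 74.1)/294.1 = 55.43 kΩ.
The fractional drop is R_th/(R_th + R_L); requiring this ≤ 0.0360 gives R_L ≥ R_th(1/0.0360 − 1) = 55.43 × 26.78 = 1.48 MΩ.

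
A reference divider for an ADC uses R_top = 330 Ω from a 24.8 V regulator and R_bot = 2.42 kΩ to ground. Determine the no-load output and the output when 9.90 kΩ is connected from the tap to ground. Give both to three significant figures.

Open-circuit: V = 24.8 × 2420/(330 + 2420) = 21.8 V.
With the load, R_bot becomes R_bot‖R_L = 1945 Ω, so V = 24.8 × 1945/2275 = 21.2 V.

Unloaded: 21.8 V; loaded: 21.2 V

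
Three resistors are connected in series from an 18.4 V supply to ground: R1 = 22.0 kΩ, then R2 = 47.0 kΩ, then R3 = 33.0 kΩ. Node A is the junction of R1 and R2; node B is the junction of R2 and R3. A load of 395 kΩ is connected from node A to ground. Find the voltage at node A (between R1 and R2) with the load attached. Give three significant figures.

Below node A the series string R2+R3 = 80.00 kΩ sits in parallel with the 395 kΩ load: 66.53 kΩ.
V_A = 18.4 × 66.53/(22.0 + 66.53) = 13.8 V.

V ≈ 13.8 V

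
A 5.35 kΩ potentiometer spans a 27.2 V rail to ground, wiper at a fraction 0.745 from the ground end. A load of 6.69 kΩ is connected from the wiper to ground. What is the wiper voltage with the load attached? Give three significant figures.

The wiper splits the pot into (1−α)R = 1.364 kΩ above and αR = 3.986 kΩ below.
Lower section ‖ load = 2.498 kΩ.
V_wiper = 27.2 × 2.498/(1.364 + 2.498) = 17.6 V.

V ≈ 17.6 V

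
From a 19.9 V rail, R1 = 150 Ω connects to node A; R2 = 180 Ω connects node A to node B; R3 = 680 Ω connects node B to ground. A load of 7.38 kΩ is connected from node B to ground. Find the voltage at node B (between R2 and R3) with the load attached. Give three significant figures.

V ≈ 13.0 V

At node B, R3 is in parallel with the load: R3‖R_L = 622.6 Ω.
Below node A the resistance is R2 + (R3‖R_L) = 802.6 Ω, so V_A = 19.9 × 802.6/952.6 = 16.77 V.
Then V_B = V_A × (R3‖R_L)/(R2 + R3‖R_L) = 16.77 × 622.6/802.6 = 13.0 V.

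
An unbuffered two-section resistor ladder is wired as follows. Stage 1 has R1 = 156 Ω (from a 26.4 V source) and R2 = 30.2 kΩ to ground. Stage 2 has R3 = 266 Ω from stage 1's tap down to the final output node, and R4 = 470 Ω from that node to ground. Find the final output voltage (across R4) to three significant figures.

Stage 2 presents R3+R4 = 736.0 Ω as a load on stage 1's tap.
Stage 1's lower leg becomes R2‖(R3+R4) = 718.5 Ω, so V_mid = 26.4 × 718.5/874.5 = 21.69 V.
Stage 2 is itself unloaded: V_out = V_mid × R4/(R3+R4) = 21.69 × 470/736.0 = 13.9 V.

V_out ≈ 13.9 V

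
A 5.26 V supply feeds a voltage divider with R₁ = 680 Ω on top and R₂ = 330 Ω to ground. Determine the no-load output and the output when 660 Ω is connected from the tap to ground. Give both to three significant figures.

Open-circuit: V = 5.26 × 330/(680 + 330) = 1.72 V.
With the load, R₂ becomes R₂‖R_L = 220.0 Ω, so V = 5.26 × 220.0/900.0 = 1.29 V.

Unloaded: 1.72 V; loaded: 1.29 V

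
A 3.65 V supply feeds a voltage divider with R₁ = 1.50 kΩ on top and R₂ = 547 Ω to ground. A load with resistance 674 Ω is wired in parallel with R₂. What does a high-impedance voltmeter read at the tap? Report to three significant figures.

V_out ≈ 0.612 V

The load sits in parallel with R₂: R₂‖R_L = (547 × 674) / (547 + 674) = 301.9 Ω.
V_out = 3.65 × 301.9 / (1500 + 301.9) = 3.65 × 301.9/1802 = 0.612 V.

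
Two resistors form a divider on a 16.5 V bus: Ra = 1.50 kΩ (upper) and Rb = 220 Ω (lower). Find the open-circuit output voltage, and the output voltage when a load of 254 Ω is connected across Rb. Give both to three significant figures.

Unloaded: 2.11 V; loaded: 1.20 V

Open-circuit: V = 16.5 × 220/(1500 + 220) = 2.11 V.
With the load, Rb becomes Rb‖R_L = 117.9 Ω, so V = 16.5 × 117.9/1618 = 1.20 V.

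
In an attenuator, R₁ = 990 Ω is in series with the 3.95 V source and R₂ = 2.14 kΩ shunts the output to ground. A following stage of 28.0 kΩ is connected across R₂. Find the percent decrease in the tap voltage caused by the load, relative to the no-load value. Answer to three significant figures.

2.36 %

The divider's output (Thévenin) resistance is R₁‖R₂ = 676.9 Ω.
Fractional drop under load = R_th/(R_th + R_L) = 676.9 / (676.9 + 28000) = 0.02360.
So the output falls by 2.36 %.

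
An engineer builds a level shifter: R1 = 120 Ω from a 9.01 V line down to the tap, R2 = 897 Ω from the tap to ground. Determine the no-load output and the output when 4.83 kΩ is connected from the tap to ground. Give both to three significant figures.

Open-circuit: V = 9.01 × 897/(120 + 897) = 7.95 V.
With the load, R2 becomes R2‖R_L = 756.5 Ω, so V = 9.01 × 756.5/876.5 = 7.78 V.

Unloaded: 7.95 V; loaded: 7.78 V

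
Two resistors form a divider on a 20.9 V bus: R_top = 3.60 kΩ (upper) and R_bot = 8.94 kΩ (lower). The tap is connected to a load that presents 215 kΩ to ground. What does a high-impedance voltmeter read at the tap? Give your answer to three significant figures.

V_out ≈ 14.7 V

The load sits in parallel with R_bot: R_bot‖R_L = (8.94 × 215) / (8.94 + 215) = 8.583 kΩ.
V_out = 20.9 × 8.583 / (3.60 + 8.583) = 20.9 × 8.583/12.18 = 14.7 V.
(Unloaded it would have been 14.9 V.)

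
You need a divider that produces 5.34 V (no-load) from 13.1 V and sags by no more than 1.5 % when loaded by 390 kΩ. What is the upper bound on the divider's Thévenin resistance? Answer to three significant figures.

Loading drop = R_th/(R_th + R_L) ≤ 0.0150, so R_th ≤ R_L · ε/(1−ε) = 390 kΩ × 0.0150/0.9850 = 5.94 kΩ.
(Any R1, R2 with R2/(R1+R2) = 0.408 and R1‖R2 ≤ 5.94 kΩ will meet the spec.)

R_th ≤ 5.94 kΩ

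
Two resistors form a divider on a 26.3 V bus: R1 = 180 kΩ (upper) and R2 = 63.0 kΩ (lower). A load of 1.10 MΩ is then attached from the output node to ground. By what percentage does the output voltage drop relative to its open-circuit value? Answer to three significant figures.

4.07 %

The divider's output (Thévenin) resistance is R1‖R2 = 46.67 kΩ.
Fractional drop under load = R_th/(R_th + R_L) = 46.67 / (46.67 + 1100) = 0.04070.
So the output falls by 4.07 %.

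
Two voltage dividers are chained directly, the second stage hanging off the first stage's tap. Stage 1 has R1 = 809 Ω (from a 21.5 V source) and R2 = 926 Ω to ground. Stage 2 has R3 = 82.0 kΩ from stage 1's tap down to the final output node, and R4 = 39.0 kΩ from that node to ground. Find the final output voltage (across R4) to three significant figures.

Stage 2 presents R3+R4 = 121000 Ω as a load on stage 1's tap.
Stage 1's lower leg becomes R2‖(R3+R4) = 919.0 Ω, so V_mid = 21.5 × 919.0/1728 = 11.43 V.
Stage 2 is itself unloaded: V_out = V_mid × R4/(R3+R4) = 11.43 × 39000/121000 = 3.69 V.

V_out ≈ 3.69 V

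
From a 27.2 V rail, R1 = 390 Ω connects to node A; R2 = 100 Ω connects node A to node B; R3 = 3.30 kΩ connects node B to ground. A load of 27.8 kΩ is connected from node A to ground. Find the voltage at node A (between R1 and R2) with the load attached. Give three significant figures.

Below node A the series string R2+R3 = 3400 Ω sits in parallel with the 27800 Ω load: 3029 Ω.
V_A = 27.2 × 3029/(390 + 3029) = 24.1 V.

V ≈ 24.1 V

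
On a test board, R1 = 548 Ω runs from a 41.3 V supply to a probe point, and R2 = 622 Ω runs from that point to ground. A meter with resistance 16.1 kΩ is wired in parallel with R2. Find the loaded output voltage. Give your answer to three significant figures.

V_out ≈ 21.6 V

The load sits in parallel with R2: R2‖R_L = (622 × 16100) / (622 + 16100) = 598.9 Ω.
V_out = 41.3 × 598.9 / (548 + 598.9) = 41.3 × 598.9/1147 = 21.6 V.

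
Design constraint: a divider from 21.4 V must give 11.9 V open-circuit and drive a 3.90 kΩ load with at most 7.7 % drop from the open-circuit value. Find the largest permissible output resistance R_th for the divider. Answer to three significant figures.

Loading drop = R_th/(R_th + R_L) ≤ 0.0770, so R_th ≤ R_L · ε/(1−ε) = 3.90 kΩ × 0.0770/0.9230 = 325 Ω.

R_th ≤ 325 Ω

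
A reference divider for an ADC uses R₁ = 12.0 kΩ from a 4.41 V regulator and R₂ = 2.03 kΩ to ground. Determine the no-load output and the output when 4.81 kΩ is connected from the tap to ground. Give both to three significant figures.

Open-circuit: V = 4.41 × 2.03/(12.0 + 2.03) = 0.638 V.
With the load, R₂ becomes R₂‖R_L = 1.428 kΩ, so V = 4.41 × 1.428/13.43 = 0.469 V.

Unloaded: 0.638 V; loaded: 0.469 V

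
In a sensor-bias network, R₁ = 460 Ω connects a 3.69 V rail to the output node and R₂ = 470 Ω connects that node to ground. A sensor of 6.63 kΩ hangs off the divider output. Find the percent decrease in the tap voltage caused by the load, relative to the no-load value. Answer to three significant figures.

3.39 %

The divider's output (Thévenin) resistance is R₁‖R₂ = 232.5 Ω.
Fractional drop under load = R_th/(R_th + R_L) = 232.5 / (232.5 + 6630) = 0.03388.
So the output falls by 3.39 %.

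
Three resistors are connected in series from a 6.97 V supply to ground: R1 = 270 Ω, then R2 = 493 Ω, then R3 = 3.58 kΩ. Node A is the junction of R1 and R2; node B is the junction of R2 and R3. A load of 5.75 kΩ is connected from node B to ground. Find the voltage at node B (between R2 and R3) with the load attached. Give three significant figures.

V ≈ 5.18 V

At node B, R3 is in parallel with the load: R3‖R_L = 2206 Ω.
Below node A the resistance is R2 + (R3‖R_L) = 2699 Ω, so V_A = 6.97 × 2699/2969 = 6.336 V.
Then V_B = V_A × (R3‖R_L)/(R2 + R3‖R_L) = 6.336 × 2206/2699 = 5.18 V.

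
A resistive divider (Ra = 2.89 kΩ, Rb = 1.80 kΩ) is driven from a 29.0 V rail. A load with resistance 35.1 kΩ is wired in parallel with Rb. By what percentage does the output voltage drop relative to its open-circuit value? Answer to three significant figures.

The divider's output (Thévenin) resistance is Ra‖Rb = 1.109 kΩ.
Fractional drop under load = R_th/(R_th + R_L) = 1.109 / (1.109 + 35.1) = 0.03063.
So the output falls by 3.06 %.

3.06 %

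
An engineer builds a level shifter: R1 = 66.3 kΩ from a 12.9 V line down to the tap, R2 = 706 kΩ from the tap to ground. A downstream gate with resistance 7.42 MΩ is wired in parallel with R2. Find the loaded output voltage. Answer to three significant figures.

The load sits in parallel with R2: R2‖R_L = (706 × 7420) / (706 + 7420) = 644.7 kΩ.
V_out = 12.9 × 644.7 / (66.3 + 644.7) = 12.9 × 644.7/711.0 = 11.7 V.

V_out ≈ 11.7 V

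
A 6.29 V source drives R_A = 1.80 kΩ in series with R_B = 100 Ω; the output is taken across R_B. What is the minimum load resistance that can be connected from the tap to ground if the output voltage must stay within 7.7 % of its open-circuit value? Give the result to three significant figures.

R_L(min) ≈ 1.14 kΩ

Output resistance R_th = R_A‖R_B = (1800 × 100)/1900 = 94.74 Ω.
The fractional drop is R_th/(R_th + R_L); requiring this ≤ 0.0770 gives R_L ≥ R_th(1/0.0770 − 1) = 94.74 × 11.99 = 1.14 kΩ.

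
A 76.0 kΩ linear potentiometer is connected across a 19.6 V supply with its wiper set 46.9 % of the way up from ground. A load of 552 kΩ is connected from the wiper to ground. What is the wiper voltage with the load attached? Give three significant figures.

V ≈ 8.89 V

The wiper splits the pot into (1−α)R = 40.36 kΩ above and αR = 35.64 kΩ below.
Lower section ‖ load = 33.48 kΩ.
V_wiper = 19.6 × 33.48/(40.36 + 33.48) = 8.89 V.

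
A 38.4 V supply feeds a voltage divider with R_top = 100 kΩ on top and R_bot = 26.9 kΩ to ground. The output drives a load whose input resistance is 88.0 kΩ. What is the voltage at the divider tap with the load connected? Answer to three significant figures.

V_out ≈ 6.56 V

The load sits in parallel with R_bot: R_bot‖R_L = (26.9 × 88.0) / (26.9 + 88.0) = 20.60 kΩ.
V_out = 38.4 × 20.60 / (100 + 20.60) = 38.4 × 20.60/120.6 = 6.56 V.
(Unloaded it would have been 8.14 V.)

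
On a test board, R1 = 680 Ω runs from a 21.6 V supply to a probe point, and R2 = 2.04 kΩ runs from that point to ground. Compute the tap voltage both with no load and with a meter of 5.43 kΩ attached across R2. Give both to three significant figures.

Unloaded: 16.2 V; loaded: 14.8 V

Open-circuit: V = 21.6 × 2040/(680 + 2040) = 16.2 V.
With the load, R2 becomes R2‖R_L = 1483 Ω, so V = 21.6 × 1483/2163 = 14.8 V.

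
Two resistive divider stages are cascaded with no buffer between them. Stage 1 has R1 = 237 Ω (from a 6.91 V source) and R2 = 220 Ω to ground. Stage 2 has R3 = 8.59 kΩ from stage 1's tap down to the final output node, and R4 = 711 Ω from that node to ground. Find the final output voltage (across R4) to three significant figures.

Stage 2 presents R3+R4 = 9301 Ω as a load on stage 1's tap.
Stage 1's lower leg becomes R2‖(R3+R4) = 214.9 Ω, so V_mid = 6.91 × 214.9/451.9 = 3.286 V.
Stage 2 is itself unloaded: V_out = V_mid × R4/(R3+R4) = 3.286 × 711/9301 = 0.251 V.

V_out ≈ 0.251 V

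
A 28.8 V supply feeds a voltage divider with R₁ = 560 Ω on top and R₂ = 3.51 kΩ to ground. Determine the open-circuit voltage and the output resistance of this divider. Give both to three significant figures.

V_th = 24.8 V, R_th = 483 Ω

V_th is the open-circuit tap voltage: 28.8 × 3510/(560 + 3510) = 24.8 V.
With the supply zeroed, R₁ and R₂ appear in parallel from the tap: R_th = R₁‖R₂ = (560 × 3510)/4070 = 483 Ω.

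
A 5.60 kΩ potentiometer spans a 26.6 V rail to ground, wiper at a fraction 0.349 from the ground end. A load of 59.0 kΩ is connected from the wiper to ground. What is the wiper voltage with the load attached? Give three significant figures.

V ≈ 9.09 V

The wiper splits the pot into (1−α)R = 3.646 kΩ above and αR = 1.954 kΩ below.
Lower section ‖ load = 1.892 kΩ.
V_wiper = 26.6 × 1.892/(3.646 + 1.892) = 9.09 V.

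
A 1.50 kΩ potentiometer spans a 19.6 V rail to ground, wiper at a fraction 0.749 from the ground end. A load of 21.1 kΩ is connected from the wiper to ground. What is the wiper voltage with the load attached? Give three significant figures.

The wiper splits the pot into (1−α)R = 376.5 Ω above and αR = 1124 Ω below.
Lower section ‖ load = 1067 Ω.
V_wiper = 19.6 × 1067/(376.5 + 1067) = 14.5 V.

V ≈ 14.5 V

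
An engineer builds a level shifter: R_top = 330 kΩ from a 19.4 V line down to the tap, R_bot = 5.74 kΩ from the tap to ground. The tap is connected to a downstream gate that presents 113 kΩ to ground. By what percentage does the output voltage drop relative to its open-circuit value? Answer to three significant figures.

4.76 %

The divider's output (Thévenin) resistance is R_top‖R_bot = 5.642 kΩ.
Fractional drop under load = R_th/(R_th + R_L) = 5.642 / (5.642 + 113) = 0.04755.
So the output falls by 4.76 %.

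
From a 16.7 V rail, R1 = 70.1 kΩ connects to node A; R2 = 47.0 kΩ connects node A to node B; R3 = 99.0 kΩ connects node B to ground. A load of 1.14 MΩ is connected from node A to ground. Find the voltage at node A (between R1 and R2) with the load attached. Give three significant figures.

Below node A the series string R2+R3 = 146.0 kΩ sits in parallel with the 1140 kΩ load: 129.4 kΩ.
V_A = 16.7 × 129.4/(70.1 + 129.4) = 10.8 V.

V ≈ 10.8 V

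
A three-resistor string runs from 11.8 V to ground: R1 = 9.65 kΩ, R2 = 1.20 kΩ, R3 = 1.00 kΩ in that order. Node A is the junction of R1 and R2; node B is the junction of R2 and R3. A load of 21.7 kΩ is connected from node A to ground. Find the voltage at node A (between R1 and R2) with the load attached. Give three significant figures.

Below node A the series string R2+R3 = 2.200 kΩ sits in parallel with the 21.7 kΩ load: 1.997 kΩ.
V_A = 11.8 × 1.997/(9.65 + 1.997) = 2.02 V.

V ≈ 2.02 V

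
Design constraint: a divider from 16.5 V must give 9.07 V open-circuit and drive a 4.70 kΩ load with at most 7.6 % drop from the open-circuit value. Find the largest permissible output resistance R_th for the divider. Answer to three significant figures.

Loading drop = R_th/(R_th + R_L) ≤ 0.0760, so R_th ≤ R_L · ε/(1−ε) = 4.70 kΩ × 0.0760/0.9240 = 387 Ω.
(Any R1, R2 with R2/(R1+R2) = 0.550 and R1‖R2 ≤ 387 Ω will meet the spec.)

R_th ≤ 387 Ω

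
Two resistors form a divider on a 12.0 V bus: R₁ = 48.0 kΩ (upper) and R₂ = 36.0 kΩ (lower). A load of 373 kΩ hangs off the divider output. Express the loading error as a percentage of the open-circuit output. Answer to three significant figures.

5.23 %

The divider's output (Thévenin) resistance is R₁‖R₂ = 20.57 kΩ.
Fractional drop under load = R_th/(R_th + R_L) = 20.57 / (20.57 + 373) = 0.05227.
So the output falls by 5.23 %.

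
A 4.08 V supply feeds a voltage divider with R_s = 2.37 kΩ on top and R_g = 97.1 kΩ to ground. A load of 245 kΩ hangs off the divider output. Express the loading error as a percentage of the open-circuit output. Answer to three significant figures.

0.935 %

The divider's output (Thévenin) resistance is R_s‖R_g = 2.314 kΩ.
Fractional drop under load = R_th/(R_th + R_L) = 2.314 / (2.314 + 245) = 0.009355.
So the output falls by 0.935 %.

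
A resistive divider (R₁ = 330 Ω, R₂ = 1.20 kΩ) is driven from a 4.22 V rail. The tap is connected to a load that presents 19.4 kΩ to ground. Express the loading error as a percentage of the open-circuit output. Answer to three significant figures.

The divider's output (Thévenin) resistance is R₁‖R₂ = 258.8 Ω.
Fractional drop under load = R_th/(R_th + R_L) = 258.8 / (258.8 + 19400) = 0.01317.
So the output falls by 1.32 %.

1.32 %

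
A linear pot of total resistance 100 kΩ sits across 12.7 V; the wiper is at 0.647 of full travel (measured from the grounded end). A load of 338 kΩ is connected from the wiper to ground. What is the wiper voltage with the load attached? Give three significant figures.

V ≈ 7.70 V

The wiper splits the pot into (1−α)R = 35.30 kΩ above and αR = 64.70 kΩ below.
Lower section ‖ load = 54.30 kΩ.
V_wiper = 12.7 × 54.30/(35.30 + 54.30) = 7.70 V.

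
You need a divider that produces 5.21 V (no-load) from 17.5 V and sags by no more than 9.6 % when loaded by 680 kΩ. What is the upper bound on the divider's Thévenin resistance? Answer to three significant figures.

Loading drop = R_th/(R_th + R_L) ≤ 0.0960, so R_th ≤ R_L · ε/(1−ε) = 680 kΩ × 0.0960/0.9040 = 72.2 kΩ.
(Any R1, R2 with R2/(R1+R2) = 0.298 and R1‖R2 ≤ 72.2 kΩ will meet the spec.)

R_th ≤ 72.2 kΩ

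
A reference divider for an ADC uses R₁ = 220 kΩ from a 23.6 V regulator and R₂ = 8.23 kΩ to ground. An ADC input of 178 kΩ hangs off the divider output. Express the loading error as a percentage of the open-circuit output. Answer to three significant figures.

4.27 %

The divider's output (Thévenin) resistance is R₁‖R₂ = 7.933 kΩ.
Fractional drop under load = R_th/(R_th + R_L) = 7.933 / (7.933 + 178) = 0.04267.
So the output falls by 4.27 %.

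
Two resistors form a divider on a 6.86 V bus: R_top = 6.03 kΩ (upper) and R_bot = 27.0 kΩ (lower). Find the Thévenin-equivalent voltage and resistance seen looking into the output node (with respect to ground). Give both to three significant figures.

V_th = 5.61 V, R_th = 4.93 kΩ

V_th is the open-circuit tap voltage: 6.86 × 27.0/(6.03 + 27.0) = 5.61 V.
With the supply zeroed, R_top and R_bot appear in parallel from the tap: R_th = R_top‖R_bot = (6.03 × 27.0)/33.03 = 4.93 kΩ.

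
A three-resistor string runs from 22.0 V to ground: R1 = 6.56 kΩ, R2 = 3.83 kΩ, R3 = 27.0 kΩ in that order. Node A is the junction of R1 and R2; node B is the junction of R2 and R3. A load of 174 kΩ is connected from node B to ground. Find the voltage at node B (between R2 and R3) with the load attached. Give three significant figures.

V ≈ 15.2 V

At node B, R3 is in parallel with the load: R3‖R_L = 23.37 kΩ.
Below node A the resistance is R2 + (R3‖R_L) = 27.20 kΩ, so V_A = 22.0 × 27.20/33.76 = 17.73 V.
Then V_B = V_A × (R3‖R_L)/(R2 + R3‖R_L) = 17.73 × 23.37/27.20 = 15.2 V.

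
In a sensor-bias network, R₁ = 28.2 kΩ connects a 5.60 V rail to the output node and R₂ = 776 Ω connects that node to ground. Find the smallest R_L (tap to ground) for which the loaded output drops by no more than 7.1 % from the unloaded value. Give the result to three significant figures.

R_L(min) ≈ 9.88 kΩ

Output resistance R_th = R₁‖R₂ = (28200 × 776)/28980 = 755.2 Ω.
The fractional drop is R_th/(R_th + R_L); requiring this ≤ 0.0710 gives R_L ≥ R_th(1/0.0710 − 1) = 755.2 × 13.08 = 9.88 kΩ.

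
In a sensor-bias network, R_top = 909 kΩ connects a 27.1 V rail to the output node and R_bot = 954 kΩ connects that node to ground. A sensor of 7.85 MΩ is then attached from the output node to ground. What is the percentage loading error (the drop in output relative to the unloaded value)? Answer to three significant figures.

5.60 %

The divider's output (Thévenin) resistance is R_top‖R_bot = 465.5 kΩ.
Fractional drop under load = R_th/(R_th + R_L) = 465.5 / (465.5 + 7850) = 0.05598.
So the output falls by 5.60 %.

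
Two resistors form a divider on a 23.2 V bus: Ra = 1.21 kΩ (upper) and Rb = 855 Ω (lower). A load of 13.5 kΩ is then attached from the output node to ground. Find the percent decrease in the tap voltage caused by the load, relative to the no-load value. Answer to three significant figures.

The divider's output (Thévenin) resistance is Ra‖Rb = 501.0 Ω.
Fractional drop under load = R_th/(R_th + R_L) = 501.0 / (501.0 + 13500) = 0.03578.
So the output falls by 3.58 %.

3.58 %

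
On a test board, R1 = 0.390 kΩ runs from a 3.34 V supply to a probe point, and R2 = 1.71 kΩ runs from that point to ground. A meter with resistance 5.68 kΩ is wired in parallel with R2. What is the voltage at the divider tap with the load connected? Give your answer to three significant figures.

The load sits in parallel with R2: R2‖R_L = (1710 × 5680) / (1710 + 5680) = 1314 Ω.
V_out = 3.34 × 1314 / (390 + 1314) = 3.34 × 1314/1704 = 2.58 V.

V_out ≈ 2.58 V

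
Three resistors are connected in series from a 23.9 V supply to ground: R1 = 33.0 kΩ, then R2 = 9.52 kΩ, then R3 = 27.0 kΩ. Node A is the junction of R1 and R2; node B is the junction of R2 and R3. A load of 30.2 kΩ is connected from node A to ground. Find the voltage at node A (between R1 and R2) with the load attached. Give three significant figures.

V ≈ 7.98 V

Below node A the series string R2+R3 = 36.52 kΩ sits in parallel with the 30.2 kΩ load: 16.53 kΩ.
V_A = 23.9 × 16.53/(33.0 + 16.53) = 7.98 V.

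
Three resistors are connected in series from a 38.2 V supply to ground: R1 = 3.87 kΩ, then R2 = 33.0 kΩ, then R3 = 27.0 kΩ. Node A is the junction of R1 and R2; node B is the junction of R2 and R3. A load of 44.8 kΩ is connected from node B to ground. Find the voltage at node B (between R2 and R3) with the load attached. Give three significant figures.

V ≈ 12.0 V

At node B, R3 is in parallel with the load: R3‖R_L = 16.85 kΩ.
Below node A the resistance is R2 + (R3‖R_L) = 49.85 kΩ, so V_A = 38.2 × 49.85/53.72 = 35.45 V.
Then V_B = V_A × (R3‖R_L)/(R2 + R3‖R_L) = 35.45 × 16.85/49.85 = 12.0 V.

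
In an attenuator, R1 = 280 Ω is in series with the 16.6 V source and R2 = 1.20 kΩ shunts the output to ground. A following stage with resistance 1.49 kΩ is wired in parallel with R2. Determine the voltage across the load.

V_out ≈ 11.7 V

The load sits in parallel with R2: R2‖R_L = (1200 × 1490) / (1200 + 1490) = 664.7 Ω.
V_out = 16.6 × 664.7 / (280 + 664.7) = 16.6 × 664.7/944.7 = 11.7 V.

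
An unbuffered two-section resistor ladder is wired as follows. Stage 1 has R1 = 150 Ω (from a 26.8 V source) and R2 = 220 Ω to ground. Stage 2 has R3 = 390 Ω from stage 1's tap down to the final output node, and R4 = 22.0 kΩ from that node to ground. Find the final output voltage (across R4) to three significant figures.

Stage 2 presents R3+R4 = 22390 Ω as a load on stage 1's tap.
Stage 1's lower leg becomes R2‖(R3+R4) = 217.9 Ω, so V_mid = 26.8 × 217.9/367.9 = 15.87 V.
Stage 2 is itself unloaded: V_out = V_mid × R4/(R3+R4) = 15.87 × 22000/22390 = 15.6 V.

V_out ≈ 15.6 V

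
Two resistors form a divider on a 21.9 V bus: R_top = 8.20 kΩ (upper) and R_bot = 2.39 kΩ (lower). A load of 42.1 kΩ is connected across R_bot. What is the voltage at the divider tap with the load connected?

The load sits in parallel with R_bot: R_bot‖R_L = (2.39 × 42.1) / (2.39 + 42.1) = 2.262 kΩ.
V_out = 21.9 × 2.262 / (8.20 + 2.262) = 21.9 × 2.262/10.46 = 4.73 V.
(Unloaded it would have been 4.94 V.)

V_out ≈ 4.73 V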